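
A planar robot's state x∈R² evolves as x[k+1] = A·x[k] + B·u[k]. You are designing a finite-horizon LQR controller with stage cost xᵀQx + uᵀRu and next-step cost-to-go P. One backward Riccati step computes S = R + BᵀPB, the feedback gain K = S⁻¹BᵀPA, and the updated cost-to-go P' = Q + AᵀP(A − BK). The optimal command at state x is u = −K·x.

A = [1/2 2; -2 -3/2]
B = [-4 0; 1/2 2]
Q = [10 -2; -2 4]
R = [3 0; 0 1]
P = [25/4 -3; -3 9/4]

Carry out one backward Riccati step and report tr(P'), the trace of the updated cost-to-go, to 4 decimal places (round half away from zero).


BᵀP = [-26.5000 13.1250; -6.0000 4.5000]
S = R + BᵀPB = [3 0; 0 1] + [112.5625 26.2500; 26.2500 9.0000] = [115.5625 26.2500; 26.2500 10.0000]
BᵀPA = [-39.5000 -72.6875; -12.0000 -18.7500]
K = S⁻¹·BᵀPA = [-0.1715 -0.5030; -0.7499 -0.5546]
A−BK = [-0.1859 -0.0121; -0.4145 -0.1393]
AᵀP(A−BK) = [0.7908 0.7259; 0.7259 1.1011]
P' = Q + AᵀP(A−BK) = [10.7908 -1.2741; -1.2741 5.1011]
tr(P') = 15.8919

15.8919


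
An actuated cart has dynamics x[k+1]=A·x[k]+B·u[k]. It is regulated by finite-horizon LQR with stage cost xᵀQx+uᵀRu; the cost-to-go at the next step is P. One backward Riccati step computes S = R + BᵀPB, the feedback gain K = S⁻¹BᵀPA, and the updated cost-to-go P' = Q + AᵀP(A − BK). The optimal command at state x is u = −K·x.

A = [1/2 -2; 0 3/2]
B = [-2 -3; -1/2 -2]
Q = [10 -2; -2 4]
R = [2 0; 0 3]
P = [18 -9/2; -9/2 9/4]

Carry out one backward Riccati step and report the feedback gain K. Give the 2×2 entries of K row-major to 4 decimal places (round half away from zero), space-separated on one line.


-0.1817 1.1992 -0.0580 0.0081

BᵀP = [-33.7500 7.8750; -45.0000 9.0000]
S = R + BᵀPB = [2 0; 0 3] + [63.5625 85.5000; 85.5000 117.0000] = [65.5625 85.5000; 85.5000 120.0000]
BᵀPA = [-16.8750 79.3125; -22.5000 103.5000]
K = S⁻¹·BᵀPA = [-0.1817 1.1992; -0.0580 0.0081]
A−BK = [-0.0375 0.4226; -0.2069 2.1157]
AᵀP(A−BK) = [0.1279 -0.9569; -0.9569 8.1157]
P' = Q + AᵀP(A−BK) = [10.1279 -2.9569; -2.9569 12.1157]
tr(P') = 22.2437


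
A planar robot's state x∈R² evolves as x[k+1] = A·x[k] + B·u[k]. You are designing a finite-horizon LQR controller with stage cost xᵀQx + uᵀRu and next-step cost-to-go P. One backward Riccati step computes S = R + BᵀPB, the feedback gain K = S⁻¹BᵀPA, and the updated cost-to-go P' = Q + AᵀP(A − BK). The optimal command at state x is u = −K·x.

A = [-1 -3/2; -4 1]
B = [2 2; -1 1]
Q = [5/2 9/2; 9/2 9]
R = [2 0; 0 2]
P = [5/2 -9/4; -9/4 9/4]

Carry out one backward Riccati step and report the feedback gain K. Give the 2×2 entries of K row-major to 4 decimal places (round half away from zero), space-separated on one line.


BᵀP = [7.2500 -6.7500; 2.7500 -2.2500]
S = R + BᵀPB = [2 0; 0 2] + [21.2500 7.7500; 7.7500 3.2500] = [23.2500 7.7500; 7.7500 5.2500]
BᵀPA = [19.7500 -17.6250; 6.2500 -6.3750]
K = S⁻¹·BᵀPA = [0.8911 -0.6956; -0.1250 -0.1875]
A−BK = [-2.5323 0.2661; -2.9839 0.4919]
AᵀP(A−BK) = [3.6815 -1.5907; -1.5907 1.1704]
P' = Q + AᵀP(A−BK) = [6.1815 2.9093; 2.9093 10.1704]
tr(P') = 16.3518

0.8911 -0.6956 -0.1250 -0.1875


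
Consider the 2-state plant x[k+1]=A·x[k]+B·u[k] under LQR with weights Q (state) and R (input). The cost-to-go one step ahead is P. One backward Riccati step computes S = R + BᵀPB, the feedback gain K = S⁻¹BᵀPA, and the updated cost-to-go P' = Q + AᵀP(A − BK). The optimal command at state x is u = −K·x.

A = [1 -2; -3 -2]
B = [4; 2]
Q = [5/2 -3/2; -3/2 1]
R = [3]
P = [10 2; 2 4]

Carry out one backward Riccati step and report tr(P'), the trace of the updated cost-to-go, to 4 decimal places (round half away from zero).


41.1777

BᵀP = [44.0000 16.0000]
S = R + BᵀPB = [3] + [208.0000] = [211.0000]
BᵀPA = [-4.0000 -120.0000]
K = S⁻¹·BᵀPA = [-0.0190 -0.5687]
A−BK = [1.0758 0.2749; -2.9621 -0.8626]
AᵀP(A−BK) = [33.9242 9.7251; 9.7251 3.7536]
P' = Q + AᵀP(A−BK) = [36.4242 8.2251; 8.2251 4.7536]
tr(P') = 41.1777


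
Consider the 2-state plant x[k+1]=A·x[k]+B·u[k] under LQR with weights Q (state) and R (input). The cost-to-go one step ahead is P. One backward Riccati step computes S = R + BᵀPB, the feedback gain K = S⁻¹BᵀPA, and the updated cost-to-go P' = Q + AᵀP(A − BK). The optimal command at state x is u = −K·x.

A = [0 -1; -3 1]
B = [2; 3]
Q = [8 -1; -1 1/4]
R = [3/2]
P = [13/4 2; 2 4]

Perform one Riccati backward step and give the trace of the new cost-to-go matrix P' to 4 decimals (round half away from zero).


BᵀP = [12.5000 16.0000]
S = R + BᵀPB = [3/2] + [73.0000] = [74.5000]
BᵀPA = [-48.0000 3.5000]
K = S⁻¹·BᵀPA = [-0.6443 0.0470]
A−BK = [1.2886 -1.0940; -1.0671 0.8591]
AᵀP(A−BK) = [5.0738 -3.7450; -3.7450 3.0856]
P' = Q + AᵀP(A−BK) = [13.0738 -4.7450; -4.7450 3.3356]
tr(P') = 16.4094

16.4094


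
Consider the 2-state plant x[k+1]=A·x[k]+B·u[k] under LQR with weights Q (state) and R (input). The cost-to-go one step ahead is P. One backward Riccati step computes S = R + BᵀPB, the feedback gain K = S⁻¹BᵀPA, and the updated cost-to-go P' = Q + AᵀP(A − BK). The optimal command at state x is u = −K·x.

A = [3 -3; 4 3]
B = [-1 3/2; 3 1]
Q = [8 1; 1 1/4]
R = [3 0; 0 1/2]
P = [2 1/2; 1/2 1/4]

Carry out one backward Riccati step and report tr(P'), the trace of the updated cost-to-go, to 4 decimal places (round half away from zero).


13.2588

BᵀP = [-0.5000 0.2500; 3.5000 1.0000]
S = R + BᵀPB = [3 0; 0 1/2] + [1.2500 -0.5000; -0.5000 6.2500] = [4.2500 -0.5000; -0.5000 6.7500]
BᵀPA = [-0.5000 2.2500; 14.5000 -7.5000]
K = S⁻¹·BᵀPA = [0.1363 0.4022; 2.1582 -1.0813]
A−BK = [-0.1011 -0.9758; 1.4330 2.8747]
AᵀP(A−BK) = [2.7736 -0.6198; -0.6198 2.2352]
P' = Q + AᵀP(A−BK) = [10.7736 0.3802; 0.3802 2.4852]
tr(P') = 13.2588


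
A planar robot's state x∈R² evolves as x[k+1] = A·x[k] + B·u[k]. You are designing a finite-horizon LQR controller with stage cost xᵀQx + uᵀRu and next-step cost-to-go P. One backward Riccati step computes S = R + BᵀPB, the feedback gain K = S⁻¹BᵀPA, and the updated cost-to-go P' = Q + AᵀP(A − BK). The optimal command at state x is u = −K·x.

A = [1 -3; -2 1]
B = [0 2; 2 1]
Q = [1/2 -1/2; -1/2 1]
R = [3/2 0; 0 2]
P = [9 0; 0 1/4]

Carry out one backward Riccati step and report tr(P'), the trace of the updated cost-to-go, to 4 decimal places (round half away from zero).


BᵀP = [0.0000 0.5000; 18.0000 0.2500]
S = R + BᵀPB = [3/2 0; 0 2] + [1.0000 0.5000; 0.5000 36.2500] = [2.5000 0.5000; 0.5000 38.2500]
BᵀPA = [-1.0000 0.5000; 17.5000 -53.7500]
K = S⁻¹·BᵀPA = [-0.4928 0.4823; 0.4640 -1.4115]
A−BK = [0.0721 -0.1769; -1.4784 1.4469]
AᵀP(A−BK) = [1.3879 -2.3159; -2.3159 5.1389]
P' = Q + AᵀP(A−BK) = [1.8879 -2.8159; -2.8159 6.1389]
tr(P') = 8.0269

8.0269


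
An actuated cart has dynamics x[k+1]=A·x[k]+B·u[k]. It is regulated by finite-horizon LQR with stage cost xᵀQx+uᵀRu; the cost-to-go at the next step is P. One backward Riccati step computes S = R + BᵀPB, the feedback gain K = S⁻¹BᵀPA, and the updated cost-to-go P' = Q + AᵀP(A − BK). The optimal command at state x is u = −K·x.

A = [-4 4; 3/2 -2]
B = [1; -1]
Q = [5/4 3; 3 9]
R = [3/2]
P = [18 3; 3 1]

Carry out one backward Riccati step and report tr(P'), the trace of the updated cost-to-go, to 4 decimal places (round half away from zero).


68.1552

BᵀP = [15.0000 2.0000]
S = R + BᵀPB = [3/2] + [13.0000] = [14.5000]
BᵀPA = [-57.0000 56.0000]
K = S⁻¹·BᵀPA = [-3.9310 3.8621]
A−BK = [-0.0690 0.1379; -2.4310 1.8621]
AᵀP(A−BK) = [30.1810 -28.8621; -28.8621 27.7241]
P' = Q + AᵀP(A−BK) = [31.4310 -25.8621; -25.8621 36.7241]
tr(P') = 68.1552


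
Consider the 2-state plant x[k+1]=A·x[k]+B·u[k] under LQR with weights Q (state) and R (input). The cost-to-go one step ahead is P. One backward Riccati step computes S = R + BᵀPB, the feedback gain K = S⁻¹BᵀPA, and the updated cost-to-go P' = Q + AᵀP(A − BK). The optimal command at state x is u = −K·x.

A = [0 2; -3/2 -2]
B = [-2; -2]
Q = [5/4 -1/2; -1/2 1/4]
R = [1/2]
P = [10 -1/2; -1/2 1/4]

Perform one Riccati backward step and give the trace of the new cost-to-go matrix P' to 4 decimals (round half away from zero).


BᵀP = [-19.0000 0.5000]
S = R + BᵀPB = [1/2] + [37.0000] = [37.5000]
BᵀPA = [-0.7500 -39.0000]
K = S⁻¹·BᵀPA = [-0.0200 -1.0400]
A−BK = [-0.0400 -0.0800; -1.5400 -4.0800]
AᵀP(A−BK) = [0.5475 1.4700; 1.4700 4.4400]
P' = Q + AᵀP(A−BK) = [1.7975 0.9700; 0.9700 4.6900]
tr(P') = 6.4875

6.4875


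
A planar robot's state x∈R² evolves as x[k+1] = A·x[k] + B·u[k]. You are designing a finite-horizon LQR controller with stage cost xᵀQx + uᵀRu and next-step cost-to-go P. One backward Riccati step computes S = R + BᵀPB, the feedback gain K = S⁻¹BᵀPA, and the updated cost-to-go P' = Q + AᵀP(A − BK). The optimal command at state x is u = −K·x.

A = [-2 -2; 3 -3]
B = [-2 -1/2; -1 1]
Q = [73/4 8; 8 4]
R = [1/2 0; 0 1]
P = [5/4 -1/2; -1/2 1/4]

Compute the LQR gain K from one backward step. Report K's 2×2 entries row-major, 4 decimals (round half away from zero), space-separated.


1.3545 0.4916 0.6689 -0.0535

BᵀP = [-2.0000 0.7500; -1.1250 0.5000]
S = R + BᵀPB = [1/2 0; 0 1] + [3.2500 1.7500; 1.7500 1.0625] = [3.7500 1.7500; 1.7500 2.0625]
BᵀPA = [6.2500 1.7500; 3.7500 0.7500]
K = S⁻¹·BᵀPA = [1.3545 0.4916; 0.6689 -0.0535]
A−BK = [1.0435 -1.0435; 3.6856 -2.4548]
AᵀP(A−BK) = [2.2759 -0.1221; -0.1221 0.4298]
P' = Q + AᵀP(A−BK) = [20.5259 7.8779; 7.8779 4.4298]
tr(P') = 24.9557


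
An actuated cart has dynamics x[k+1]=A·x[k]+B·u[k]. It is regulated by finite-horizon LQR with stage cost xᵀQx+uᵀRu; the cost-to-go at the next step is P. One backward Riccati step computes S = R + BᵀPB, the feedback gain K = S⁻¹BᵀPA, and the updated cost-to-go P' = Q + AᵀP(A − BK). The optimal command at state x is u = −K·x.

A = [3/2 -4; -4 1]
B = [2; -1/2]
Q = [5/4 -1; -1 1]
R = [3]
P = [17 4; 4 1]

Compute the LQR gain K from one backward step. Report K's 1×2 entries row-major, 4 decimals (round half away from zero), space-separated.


BᵀP = [32.0000 7.5000]
S = R + BᵀPB = [3] + [60.2500] = [63.2500]
BᵀPA = [18.0000 -120.5000]
K = S⁻¹·BᵀPA = [0.2846 -1.9051]
A−BK = [0.9308 -0.1897; -3.8577 0.0474]
AᵀP(A−BK) = [1.1275 -1.7075; -1.7075 11.4308]
P' = Q + AᵀP(A−BK) = [2.3775 -2.7075; -2.7075 12.4308]
tr(P') = 14.8083

0.2846 -1.9051


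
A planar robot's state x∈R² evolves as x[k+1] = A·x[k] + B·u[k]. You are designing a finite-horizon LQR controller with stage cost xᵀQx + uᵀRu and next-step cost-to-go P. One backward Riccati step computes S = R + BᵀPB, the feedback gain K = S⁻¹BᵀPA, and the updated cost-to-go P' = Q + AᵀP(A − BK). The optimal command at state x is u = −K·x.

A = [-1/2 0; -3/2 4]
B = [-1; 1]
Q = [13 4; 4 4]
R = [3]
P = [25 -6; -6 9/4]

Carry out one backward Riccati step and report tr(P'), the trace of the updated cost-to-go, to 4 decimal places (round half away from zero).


29.3062

BᵀP = [-31.0000 8.2500]
S = R + BᵀPB = [3] + [39.2500] = [42.2500]
BᵀPA = [3.1250 33.0000]
K = S⁻¹·BᵀPA = [0.0740 0.7811]
A−BK = [-0.4260 0.7811; -1.5740 3.2189]
AᵀP(A−BK) = [2.0814 -3.9408; -3.9408 10.2249]
P' = Q + AᵀP(A−BK) = [15.0814 0.0592; 0.0592 14.2249]
tr(P') = 29.3062


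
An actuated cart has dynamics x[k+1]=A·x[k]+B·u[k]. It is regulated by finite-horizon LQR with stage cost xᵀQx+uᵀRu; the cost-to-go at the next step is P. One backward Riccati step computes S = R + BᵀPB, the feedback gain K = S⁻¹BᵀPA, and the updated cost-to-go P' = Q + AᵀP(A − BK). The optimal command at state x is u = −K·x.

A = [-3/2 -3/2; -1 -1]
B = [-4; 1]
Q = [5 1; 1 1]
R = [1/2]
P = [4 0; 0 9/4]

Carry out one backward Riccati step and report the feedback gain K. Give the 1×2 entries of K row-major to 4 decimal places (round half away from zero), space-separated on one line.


BᵀP = [-16.0000 2.2500]
S = R + BᵀPB = [1/2] + [66.2500] = [66.7500]
BᵀPA = [21.7500 21.7500]
K = S⁻¹·BᵀPA = [0.3258 0.3258]
A−BK = [-0.1966 -0.1966; -1.3258 -1.3258]
AᵀP(A−BK) = [4.1629 4.1629; 4.1629 4.1629]
P' = Q + AᵀP(A−BK) = [9.1629 5.1629; 5.1629 5.1629]
tr(P') = 14.3258

0.3258 0.3258


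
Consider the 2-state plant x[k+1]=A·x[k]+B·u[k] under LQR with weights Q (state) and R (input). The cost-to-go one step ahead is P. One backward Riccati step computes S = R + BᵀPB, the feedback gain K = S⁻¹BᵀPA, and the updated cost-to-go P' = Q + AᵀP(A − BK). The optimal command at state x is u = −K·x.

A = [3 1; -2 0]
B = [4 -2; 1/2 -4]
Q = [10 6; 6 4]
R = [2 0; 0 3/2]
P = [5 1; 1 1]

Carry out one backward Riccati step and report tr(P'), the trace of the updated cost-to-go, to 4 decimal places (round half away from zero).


16.5102

BᵀP = [20.5000 4.5000; -14.0000 -6.0000]
S = R + BᵀPB = [2 0; 0 3/2] + [84.2500 -59.0000; -59.0000 52.0000] = [86.2500 -59.0000; -59.0000 53.5000]
BᵀPA = [52.5000 20.5000; -30.0000 -14.0000]
K = S⁻¹·BᵀPA = [0.9165 0.2389; 0.4500 0.0018]
A−BK = [0.2339 0.0480; -0.6583 -0.1124]
AᵀP(A−BK) = [2.3827 0.5113; 0.5113 0.1275]
P' = Q + AᵀP(A−BK) = [12.3827 6.5113; 6.5113 4.1275]
tr(P') = 16.5102


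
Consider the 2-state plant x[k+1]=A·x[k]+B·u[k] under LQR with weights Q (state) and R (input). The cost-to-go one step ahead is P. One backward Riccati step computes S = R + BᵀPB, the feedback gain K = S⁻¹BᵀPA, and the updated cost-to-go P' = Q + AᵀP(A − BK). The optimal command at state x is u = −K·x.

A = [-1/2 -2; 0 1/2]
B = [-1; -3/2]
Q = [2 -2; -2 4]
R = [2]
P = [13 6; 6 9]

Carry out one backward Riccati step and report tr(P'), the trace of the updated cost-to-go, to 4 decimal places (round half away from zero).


BᵀP = [-22.0000 -19.5000]
S = R + BᵀPB = [2] + [51.2500] = [53.2500]
BᵀPA = [11.0000 34.2500]
K = S⁻¹·BᵀPA = [0.2066 0.6432]
A−BK = [-0.2934 -1.3568; 0.3099 1.4648]
AᵀP(A−BK) = [0.9777 4.4249; 4.4249 20.2207]
P' = Q + AᵀP(A−BK) = [2.9777 2.4249; 2.4249 24.2207]
tr(P') = 27.1984

27.1984


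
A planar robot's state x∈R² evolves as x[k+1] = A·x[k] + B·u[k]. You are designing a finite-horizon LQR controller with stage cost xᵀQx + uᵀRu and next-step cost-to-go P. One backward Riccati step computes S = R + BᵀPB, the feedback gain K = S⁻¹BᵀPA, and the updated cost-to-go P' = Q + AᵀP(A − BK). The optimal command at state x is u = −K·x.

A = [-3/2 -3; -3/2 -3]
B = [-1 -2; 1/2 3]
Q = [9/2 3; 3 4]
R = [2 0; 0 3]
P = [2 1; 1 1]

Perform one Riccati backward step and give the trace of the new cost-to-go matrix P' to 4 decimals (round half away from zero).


BᵀP = [-1.5000 -0.5000; -1.0000 1.0000]
S = R + BᵀPB = [2 0; 0 3] + [1.2500 1.5000; 1.5000 5.0000] = [3.2500 1.5000; 1.5000 8.0000]
BᵀPA = [3.0000 6.0000; 0.0000 0.0000]
K = S⁻¹·BᵀPA = [1.0105 2.0211; -0.1895 -0.3789]
A−BK = [-0.8684 -1.7368; -1.4368 -2.8737]
AᵀP(A−BK) = [8.2184 16.4368; 16.4368 32.8737]
P' = Q + AᵀP(A−BK) = [12.7184 19.4368; 19.4368 36.8737]
tr(P') = 49.5921

49.5921


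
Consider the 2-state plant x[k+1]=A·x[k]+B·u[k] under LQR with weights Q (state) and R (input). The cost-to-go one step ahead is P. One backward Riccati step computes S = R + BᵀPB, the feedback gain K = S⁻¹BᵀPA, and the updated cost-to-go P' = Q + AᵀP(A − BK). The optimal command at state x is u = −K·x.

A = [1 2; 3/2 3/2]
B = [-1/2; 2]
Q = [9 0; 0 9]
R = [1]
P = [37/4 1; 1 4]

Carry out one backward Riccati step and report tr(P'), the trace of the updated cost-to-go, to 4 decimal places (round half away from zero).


BᵀP = [-2.6250 7.5000]
S = R + BᵀPB = [1] + [16.3125] = [17.3125]
BᵀPA = [8.6250 6.0000]
K = S⁻¹·BᵀPA = [0.4982 0.3466]
A−BK = [1.2491 2.1733; 0.5036 0.8069]
AᵀP(A−BK) = [16.9531 29.0108; 29.0108 49.9206]
P' = Q + AᵀP(A−BK) = [25.9531 29.0108; 29.0108 58.9206]
tr(P') = 84.8736

84.8736


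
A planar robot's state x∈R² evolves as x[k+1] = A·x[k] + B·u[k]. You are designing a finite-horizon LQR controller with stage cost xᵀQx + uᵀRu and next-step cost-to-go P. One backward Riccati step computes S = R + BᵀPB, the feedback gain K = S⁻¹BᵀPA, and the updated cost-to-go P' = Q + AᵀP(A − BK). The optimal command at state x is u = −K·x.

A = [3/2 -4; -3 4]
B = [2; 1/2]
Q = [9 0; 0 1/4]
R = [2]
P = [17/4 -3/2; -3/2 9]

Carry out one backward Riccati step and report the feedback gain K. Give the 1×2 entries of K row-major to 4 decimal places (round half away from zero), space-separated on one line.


0.3904 -1.3699

BᵀP = [7.7500 1.5000]
S = R + BᵀPB = [2] + [16.2500] = [18.2500]
BᵀPA = [7.1250 -25.0000]
K = S⁻¹·BᵀPA = [0.3904 -1.3699]
A−BK = [0.7192 -1.2603; -3.1952 4.6849]
AᵀP(A−BK) = [101.2808 -150.7397; -150.7397 225.7534]
P' = Q + AᵀP(A−BK) = [110.2808 -150.7397; -150.7397 226.0034]
tr(P') = 336.2842


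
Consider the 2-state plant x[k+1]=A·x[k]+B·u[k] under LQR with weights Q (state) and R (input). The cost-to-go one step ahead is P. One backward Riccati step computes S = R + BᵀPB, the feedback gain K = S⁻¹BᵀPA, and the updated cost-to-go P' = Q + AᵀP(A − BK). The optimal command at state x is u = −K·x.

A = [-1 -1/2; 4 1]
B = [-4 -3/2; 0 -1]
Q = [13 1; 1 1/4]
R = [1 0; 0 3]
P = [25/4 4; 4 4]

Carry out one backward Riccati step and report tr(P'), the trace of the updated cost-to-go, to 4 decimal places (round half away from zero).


BᵀP = [-25.0000 -16.0000; -13.3750 -10.0000]
S = R + BᵀPB = [1 0; 0 3] + [100.0000 53.5000; 53.5000 30.0625] = [101.0000 53.5000; 53.5000 33.0625]
BᵀPA = [-39.0000 -3.5000; -26.6250 -3.3125]
K = S⁻¹·BᵀPA = [0.2830 0.1289; -1.2632 -0.3088]
A−BK = [-1.7629 -0.4475; 2.7368 0.6912]
AᵀP(A−BK) = [15.6536 3.9311; 3.9311 0.9908]
P' = Q + AᵀP(A−BK) = [28.6536 4.9311; 4.9311 1.2408]
tr(P') = 29.8944

29.8944


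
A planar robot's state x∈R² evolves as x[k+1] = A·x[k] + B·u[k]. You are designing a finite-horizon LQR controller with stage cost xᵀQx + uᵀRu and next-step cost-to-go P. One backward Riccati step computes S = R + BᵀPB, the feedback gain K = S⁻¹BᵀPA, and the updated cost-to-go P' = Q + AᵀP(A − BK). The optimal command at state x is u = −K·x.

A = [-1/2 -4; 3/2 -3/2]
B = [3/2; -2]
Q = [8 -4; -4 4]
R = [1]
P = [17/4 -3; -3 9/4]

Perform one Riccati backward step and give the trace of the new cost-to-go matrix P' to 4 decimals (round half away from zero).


BᵀP = [12.3750 -9.0000]
S = R + BᵀPB = [1] + [36.5625] = [37.5625]
BᵀPA = [-19.6875 -36.0000]
K = S⁻¹·BᵀPA = [-0.5241 -0.9584]
A−BK = [0.2862 -2.5624; 0.4517 -3.4168]
AᵀP(A−BK) = [0.3063 0.3189; 0.3189 2.5600]
P' = Q + AᵀP(A−BK) = [8.3063 -3.6811; -3.6811 6.5600]
tr(P') = 14.8663

14.8663


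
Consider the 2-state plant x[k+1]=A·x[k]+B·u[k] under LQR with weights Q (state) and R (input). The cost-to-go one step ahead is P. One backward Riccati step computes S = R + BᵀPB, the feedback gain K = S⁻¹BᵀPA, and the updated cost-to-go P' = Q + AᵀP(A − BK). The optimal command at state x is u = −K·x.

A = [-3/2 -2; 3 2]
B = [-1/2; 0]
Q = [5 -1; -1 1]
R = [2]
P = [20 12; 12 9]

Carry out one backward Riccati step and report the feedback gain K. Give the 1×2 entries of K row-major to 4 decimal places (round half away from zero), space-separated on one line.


BᵀP = [-10.0000 -6.0000]
S = R + BᵀPB = [2] + [5.0000] = [7.0000]
BᵀPA = [-3.0000 8.0000]
K = S⁻¹·BᵀPA = [-0.4286 1.1429]
A−BK = [-1.7143 -1.4286; 3.0000 2.0000]
AᵀP(A−BK) = [16.7143 9.4286; 9.4286 10.8571]
P' = Q + AᵀP(A−BK) = [21.7143 8.4286; 8.4286 11.8571]
tr(P') = 33.5714

-0.4286 1.1429


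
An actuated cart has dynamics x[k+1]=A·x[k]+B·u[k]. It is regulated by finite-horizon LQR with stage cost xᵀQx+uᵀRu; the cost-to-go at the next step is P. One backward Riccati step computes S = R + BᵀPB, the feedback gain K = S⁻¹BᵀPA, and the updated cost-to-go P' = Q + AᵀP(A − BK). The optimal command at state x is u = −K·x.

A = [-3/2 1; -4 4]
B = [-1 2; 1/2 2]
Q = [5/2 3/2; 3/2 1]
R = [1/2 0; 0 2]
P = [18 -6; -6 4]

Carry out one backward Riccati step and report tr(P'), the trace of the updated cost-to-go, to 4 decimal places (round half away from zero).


14.2519

BᵀP = [-21.0000 8.0000; 24.0000 -4.0000]
S = R + BᵀPB = [1/2 0; 0 2] + [25.0000 -26.0000; -26.0000 40.0000] = [25.5000 -26.0000; -26.0000 42.0000]
BᵀPA = [-0.5000 11.0000; -20.0000 8.0000]
K = S⁻¹·BᵀPA = [-1.3696 1.6962; -1.3241 1.2405]
A−BK = [-0.2215 0.2152; -0.6671 0.6709]
AᵀP(A−BK) = [5.3342 -5.3418; -5.3418 5.4177]
P' = Q + AᵀP(A−BK) = [7.8342 -3.8418; -3.8418 6.4177]
tr(P') = 14.2519


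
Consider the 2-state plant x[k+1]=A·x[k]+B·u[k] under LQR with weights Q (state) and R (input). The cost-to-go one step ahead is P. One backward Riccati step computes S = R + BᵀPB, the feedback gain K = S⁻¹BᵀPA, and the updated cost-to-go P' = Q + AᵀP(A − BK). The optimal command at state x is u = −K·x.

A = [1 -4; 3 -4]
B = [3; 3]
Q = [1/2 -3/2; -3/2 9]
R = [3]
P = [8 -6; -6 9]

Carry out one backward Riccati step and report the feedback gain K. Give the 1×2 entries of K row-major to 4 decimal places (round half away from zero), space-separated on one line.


BᵀP = [6.0000 9.0000]
S = R + BᵀPB = [3] + [45.0000] = [48.0000]
BᵀPA = [33.0000 -60.0000]
K = S⁻¹·BᵀPA = [0.6875 -1.2500]
A−BK = [-1.0625 -0.2500; 0.9375 -0.2500]
AᵀP(A−BK) = [30.3125 -2.7500; -2.7500 5.0000]
P' = Q + AᵀP(A−BK) = [30.8125 -4.2500; -4.2500 14.0000]
tr(P') = 44.8125

0.6875 -1.2500


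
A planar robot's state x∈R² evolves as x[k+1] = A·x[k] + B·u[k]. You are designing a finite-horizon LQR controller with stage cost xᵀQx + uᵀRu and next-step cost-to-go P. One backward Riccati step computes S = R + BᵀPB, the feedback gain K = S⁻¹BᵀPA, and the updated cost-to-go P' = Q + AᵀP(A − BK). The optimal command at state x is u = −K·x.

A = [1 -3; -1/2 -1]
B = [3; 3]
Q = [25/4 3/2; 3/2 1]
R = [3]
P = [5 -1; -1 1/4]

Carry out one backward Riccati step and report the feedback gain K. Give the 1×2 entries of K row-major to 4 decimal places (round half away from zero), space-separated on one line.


0.4070 -1.0465

BᵀP = [12.0000 -2.2500]
S = R + BᵀPB = [3] + [29.2500] = [32.2500]
BᵀPA = [13.1250 -33.7500]
K = S⁻¹·BᵀPA = [0.4070 -1.0465]
A−BK = [-0.2209 0.1395; -1.7209 2.1395]
AᵀP(A−BK) = [0.7209 -1.6395; -1.6395 3.9302]
P' = Q + AᵀP(A−BK) = [6.9709 -0.1395; -0.1395 4.9302]
tr(P') = 11.9012


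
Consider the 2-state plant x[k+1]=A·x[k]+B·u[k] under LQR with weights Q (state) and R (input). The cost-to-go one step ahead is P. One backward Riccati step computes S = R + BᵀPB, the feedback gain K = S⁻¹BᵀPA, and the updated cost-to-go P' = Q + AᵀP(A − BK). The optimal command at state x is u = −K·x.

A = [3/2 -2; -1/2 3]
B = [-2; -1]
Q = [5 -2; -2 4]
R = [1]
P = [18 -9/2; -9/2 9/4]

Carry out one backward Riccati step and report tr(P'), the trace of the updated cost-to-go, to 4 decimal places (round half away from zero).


BᵀP = [-31.5000 6.7500]
S = R + BᵀPB = [1] + [56.2500] = [57.2500]
BᵀPA = [-50.6250 83.2500]
K = S⁻¹·BᵀPA = [-0.8843 1.4541]
A−BK = [-0.2686 0.9083; -1.3843 4.4541]
AᵀP(A−BK) = [3.0459 -8.5087; -8.5087 25.1921]
P' = Q + AᵀP(A−BK) = [8.0459 -10.5087; -10.5087 29.1921]
tr(P') = 37.2380

37.2380


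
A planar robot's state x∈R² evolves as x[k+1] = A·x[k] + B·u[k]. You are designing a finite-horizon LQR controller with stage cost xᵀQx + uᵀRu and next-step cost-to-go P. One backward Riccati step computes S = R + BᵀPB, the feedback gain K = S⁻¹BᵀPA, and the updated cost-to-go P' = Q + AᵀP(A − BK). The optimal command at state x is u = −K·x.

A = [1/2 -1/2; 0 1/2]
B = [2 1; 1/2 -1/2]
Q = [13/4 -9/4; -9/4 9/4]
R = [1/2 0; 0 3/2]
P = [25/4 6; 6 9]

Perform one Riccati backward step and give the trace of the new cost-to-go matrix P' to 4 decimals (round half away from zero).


5.9924

BᵀP = [15.5000 16.5000; 3.2500 1.5000]
S = R + BᵀPB = [1/2 0; 0 3/2] + [39.2500 7.2500; 7.2500 2.5000] = [39.7500 7.2500; 7.2500 4.0000]
BᵀPA = [7.7500 0.5000; 1.6250 -0.8750]
K = S⁻¹·BᵀPA = [0.1806 0.0784; 0.0790 -0.3608]
A−BK = [0.0599 -0.2959; -0.0508 0.2804]
AᵀP(A−BK) = [0.0348 -0.0837; -0.0837 0.4576]
P' = Q + AᵀP(A−BK) = [3.2848 -2.3337; -2.3337 2.7076]
tr(P') = 5.9924


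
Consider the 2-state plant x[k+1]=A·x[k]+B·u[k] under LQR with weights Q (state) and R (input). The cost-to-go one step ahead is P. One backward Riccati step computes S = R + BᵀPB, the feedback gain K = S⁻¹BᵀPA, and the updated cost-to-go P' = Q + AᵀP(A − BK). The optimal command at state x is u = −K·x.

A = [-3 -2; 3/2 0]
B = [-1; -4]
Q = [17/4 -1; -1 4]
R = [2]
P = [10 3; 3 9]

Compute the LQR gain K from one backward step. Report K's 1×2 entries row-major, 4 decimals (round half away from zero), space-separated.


0.0417 0.2444

BᵀP = [-22.0000 -39.0000]
S = R + BᵀPB = [2] + [178.0000] = [180.0000]
BᵀPA = [7.5000 44.0000]
K = S⁻¹·BᵀPA = [0.0417 0.2444]
A−BK = [-2.9583 -1.7556; 1.6667 0.9778]
AᵀP(A−BK) = [82.9375 49.1667; 49.1667 29.2444]
P' = Q + AᵀP(A−BK) = [87.1875 48.1667; 48.1667 33.2444]
tr(P') = 120.4319


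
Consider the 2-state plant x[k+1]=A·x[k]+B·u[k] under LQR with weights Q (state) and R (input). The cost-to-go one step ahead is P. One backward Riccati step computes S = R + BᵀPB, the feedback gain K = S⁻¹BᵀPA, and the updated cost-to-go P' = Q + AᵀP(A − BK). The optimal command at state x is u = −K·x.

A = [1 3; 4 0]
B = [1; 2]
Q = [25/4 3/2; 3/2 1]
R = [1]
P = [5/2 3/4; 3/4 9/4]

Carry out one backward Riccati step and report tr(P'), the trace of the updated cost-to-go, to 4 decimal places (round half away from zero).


24.6371

BᵀP = [4.0000 5.2500]
S = R + BᵀPB = [1] + [14.5000] = [15.5000]
BᵀPA = [25.0000 12.0000]
K = S⁻¹·BᵀPA = [1.6129 0.7742]
A−BK = [-0.6129 2.2258; 0.7742 -1.5484]
AᵀP(A−BK) = [4.1774 -2.8548; -2.8548 13.2097]
P' = Q + AᵀP(A−BK) = [10.4274 -1.3548; -1.3548 14.2097]
tr(P') = 24.6371


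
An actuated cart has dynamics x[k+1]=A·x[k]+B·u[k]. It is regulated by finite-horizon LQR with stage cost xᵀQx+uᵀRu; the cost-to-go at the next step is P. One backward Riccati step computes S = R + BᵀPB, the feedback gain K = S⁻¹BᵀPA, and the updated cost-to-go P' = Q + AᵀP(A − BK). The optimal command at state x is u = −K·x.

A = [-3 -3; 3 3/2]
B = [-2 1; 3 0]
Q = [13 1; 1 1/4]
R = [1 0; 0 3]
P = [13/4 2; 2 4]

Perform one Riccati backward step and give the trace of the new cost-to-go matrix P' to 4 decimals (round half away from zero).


22.2777

BᵀP = [-0.5000 8.0000; 3.2500 2.0000]
S = R + BᵀPB = [1 0; 0 3] + [25.0000 -0.5000; -0.5000 3.2500] = [26.0000 -0.5000; -0.5000 6.2500]
BᵀPA = [25.5000 13.5000; -3.7500 -6.7500]
K = S⁻¹·BᵀPA = [0.9707 0.4992; -0.5223 -1.0401]
A−BK = [-0.5362 -0.9615; 0.0878 0.0023]
AᵀP(A−BK) = [2.5378 3.6194; 3.6194 6.4900]
P' = Q + AᵀP(A−BK) = [15.5378 4.6194; 4.6194 6.7400]
tr(P') = 22.2777


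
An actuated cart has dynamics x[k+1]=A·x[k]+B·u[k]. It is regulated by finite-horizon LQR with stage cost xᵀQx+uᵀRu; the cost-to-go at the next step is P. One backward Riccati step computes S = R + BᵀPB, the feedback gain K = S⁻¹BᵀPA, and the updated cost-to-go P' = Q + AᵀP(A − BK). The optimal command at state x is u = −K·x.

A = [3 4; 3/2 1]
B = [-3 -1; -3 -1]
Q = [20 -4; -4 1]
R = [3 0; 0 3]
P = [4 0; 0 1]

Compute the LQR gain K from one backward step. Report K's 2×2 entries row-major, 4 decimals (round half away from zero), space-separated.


BᵀP = [-12.0000 -3.0000; -4.0000 -1.0000]
S = R + BᵀPB = [3 0; 0 3] + [45.0000 15.0000; 15.0000 5.0000] = [48.0000 15.0000; 15.0000 8.0000]
BᵀPA = [-40.5000 -51.0000; -13.5000 -17.0000]
K = S⁻¹·BᵀPA = [-0.7642 -0.9623; -0.2547 -0.3208]
A−BK = [0.4528 0.7925; -1.0472 -2.2075]
AᵀP(A−BK) = [3.8632 6.1981; 6.1981 10.4717]
P' = Q + AᵀP(A−BK) = [23.8632 2.1981; 2.1981 11.4717]
tr(P') = 35.3349

-0.7642 -0.9623 -0.2547 -0.3208


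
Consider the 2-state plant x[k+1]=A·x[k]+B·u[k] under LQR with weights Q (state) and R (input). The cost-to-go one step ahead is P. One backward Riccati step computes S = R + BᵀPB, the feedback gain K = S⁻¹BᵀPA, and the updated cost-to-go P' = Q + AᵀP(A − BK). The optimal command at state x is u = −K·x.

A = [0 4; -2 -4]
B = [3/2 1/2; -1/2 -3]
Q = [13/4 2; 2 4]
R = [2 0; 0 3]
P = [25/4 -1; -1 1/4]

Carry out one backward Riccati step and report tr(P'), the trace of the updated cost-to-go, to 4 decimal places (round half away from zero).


BᵀP = [9.8750 -1.6250; 6.1250 -1.2500]
S = R + BᵀPB = [2 0; 0 3] + [15.6250 9.8125; 9.8125 6.8125] = [17.6250 9.8125; 9.8125 9.8125]
BᵀPA = [3.2500 46.0000; 2.5000 29.5000]
K = S⁻¹·BᵀPA = [0.0960 2.1120; 0.1588 0.8944]
A−BK = [-0.2234 0.3848; -1.4757 -0.2609]
AᵀP(A−BK) = [0.2911 0.9001; 0.9001 12.4641]
P' = Q + AᵀP(A−BK) = [3.5411 2.9001; 2.9001 16.4641]
tr(P') = 20.0052

20.0052


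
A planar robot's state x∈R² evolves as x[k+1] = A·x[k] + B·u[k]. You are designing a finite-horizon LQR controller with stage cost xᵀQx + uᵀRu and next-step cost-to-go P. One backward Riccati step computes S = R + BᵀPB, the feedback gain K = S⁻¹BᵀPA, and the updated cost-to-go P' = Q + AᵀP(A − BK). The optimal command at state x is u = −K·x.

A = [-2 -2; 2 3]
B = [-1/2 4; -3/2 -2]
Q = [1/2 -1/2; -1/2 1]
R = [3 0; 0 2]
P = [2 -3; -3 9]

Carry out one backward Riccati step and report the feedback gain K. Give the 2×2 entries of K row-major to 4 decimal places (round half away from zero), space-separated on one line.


-0.3795 -0.7130 -0.6236 -0.7704

BᵀP = [3.5000 -12.0000; 14.0000 -30.0000]
S = R + BᵀPB = [3 0; 0 2] + [16.2500 38.0000; 38.0000 116.0000] = [19.2500 38.0000; 38.0000 118.0000]
BᵀPA = [-31.0000 -43.0000; -88.0000 -118.0000]
K = S⁻¹·BᵀPA = [-0.3795 -0.7130; -0.6236 -0.7704]
A−BK = [0.3045 0.7251; 0.1837 0.3897]
AᵀP(A−BK) = [1.3631 2.1027; 2.1027 3.4350]
P' = Q + AᵀP(A−BK) = [1.8631 1.6027; 1.6027 4.4350]
tr(P') = 6.2982


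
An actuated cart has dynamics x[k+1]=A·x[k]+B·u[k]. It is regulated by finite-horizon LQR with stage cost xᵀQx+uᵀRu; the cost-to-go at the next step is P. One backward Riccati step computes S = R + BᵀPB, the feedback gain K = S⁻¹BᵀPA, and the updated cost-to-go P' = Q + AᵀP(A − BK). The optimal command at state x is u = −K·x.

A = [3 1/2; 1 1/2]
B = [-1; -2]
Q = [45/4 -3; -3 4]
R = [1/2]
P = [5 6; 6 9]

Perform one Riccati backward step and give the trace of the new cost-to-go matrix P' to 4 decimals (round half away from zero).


19.4561

BᵀP = [-17.0000 -24.0000]
S = R + BᵀPB = [1/2] + [65.0000] = [65.5000]
BᵀPA = [-75.0000 -20.5000]
K = S⁻¹·BᵀPA = [-1.1450 -0.3130]
A−BK = [1.8550 0.1870; -1.2901 -0.1260]
AᵀP(A−BK) = [4.1221 0.5267; 0.5267 0.0840]
P' = Q + AᵀP(A−BK) = [15.3721 -2.4733; -2.4733 4.0840]
tr(P') = 19.4561


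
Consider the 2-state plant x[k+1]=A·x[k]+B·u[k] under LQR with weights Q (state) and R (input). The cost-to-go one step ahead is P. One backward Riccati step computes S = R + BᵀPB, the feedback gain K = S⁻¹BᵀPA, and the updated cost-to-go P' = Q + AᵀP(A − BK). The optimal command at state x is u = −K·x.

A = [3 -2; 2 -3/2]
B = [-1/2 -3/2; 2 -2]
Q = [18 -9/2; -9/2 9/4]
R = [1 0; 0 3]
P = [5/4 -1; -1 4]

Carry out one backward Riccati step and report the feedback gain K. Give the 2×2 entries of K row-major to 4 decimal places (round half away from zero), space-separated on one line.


BᵀP = [-2.6250 8.5000; 0.1250 -6.5000]
S = R + BᵀPB = [1 0; 0 3] + [18.3125 -13.0625; -13.0625 12.8125] = [19.3125 -13.0625; -13.0625 15.8125]
BᵀPA = [9.1250 -7.5000; -12.6250 9.5000]
K = S⁻¹·BᵀPA = [-0.1531 0.0408; -0.9249 0.6345]
A−BK = [1.5362 -1.0278; 0.4564 -0.3126]
AᵀP(A−BK) = [4.9703 -3.3618; -3.3618 2.2783]
P' = Q + AᵀP(A−BK) = [22.9703 -7.8618; -7.8618 4.5283]
tr(P') = 27.4986

-0.1531 0.0408 -0.9249 0.6345


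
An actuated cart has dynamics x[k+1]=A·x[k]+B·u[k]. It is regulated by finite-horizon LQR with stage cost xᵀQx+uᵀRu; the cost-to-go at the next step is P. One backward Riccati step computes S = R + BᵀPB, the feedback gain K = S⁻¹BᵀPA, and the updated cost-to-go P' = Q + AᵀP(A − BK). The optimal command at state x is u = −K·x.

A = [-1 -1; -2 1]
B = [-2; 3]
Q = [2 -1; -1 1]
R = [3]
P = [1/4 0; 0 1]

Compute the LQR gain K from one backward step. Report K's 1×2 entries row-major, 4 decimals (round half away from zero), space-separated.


BᵀP = [-0.5000 3.0000]
S = R + BᵀPB = [3] + [10.0000] = [13.0000]
BᵀPA = [-5.5000 3.5000]
K = S⁻¹·BᵀPA = [-0.4231 0.2692]
A−BK = [-1.8462 -0.4615; -0.7308 0.1923]
AᵀP(A−BK) = [1.9231 -0.2692; -0.2692 0.3077]
P' = Q + AᵀP(A−BK) = [3.9231 -1.2692; -1.2692 1.3077]
tr(P') = 5.2308

-0.4231 0.2692


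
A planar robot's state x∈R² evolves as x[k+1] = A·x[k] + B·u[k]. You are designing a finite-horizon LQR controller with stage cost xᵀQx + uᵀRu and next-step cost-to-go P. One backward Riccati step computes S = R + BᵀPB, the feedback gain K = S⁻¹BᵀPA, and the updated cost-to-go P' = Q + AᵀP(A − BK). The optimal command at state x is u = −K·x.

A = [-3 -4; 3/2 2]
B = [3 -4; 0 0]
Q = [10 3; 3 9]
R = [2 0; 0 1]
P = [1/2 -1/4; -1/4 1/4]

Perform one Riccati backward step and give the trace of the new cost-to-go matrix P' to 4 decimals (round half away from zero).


21.5174

BᵀP = [1.5000 -0.7500; -2.0000 1.0000]
S = R + BᵀPB = [2 0; 0 1] + [4.5000 -6.0000; -6.0000 8.0000] = [6.5000 -6.0000; -6.0000 9.0000]
BᵀPA = [-5.6250 -7.5000; 7.5000 10.0000]
K = S⁻¹·BᵀPA = [-0.2500 -0.3333; 0.6667 0.8889]
A−BK = [0.4167 0.5556; 1.5000 2.0000]
AᵀP(A−BK) = [0.9063 1.2083; 1.2083 1.6111]
P' = Q + AᵀP(A−BK) = [10.9063 4.2083; 4.2083 10.6111]
tr(P') = 21.5174


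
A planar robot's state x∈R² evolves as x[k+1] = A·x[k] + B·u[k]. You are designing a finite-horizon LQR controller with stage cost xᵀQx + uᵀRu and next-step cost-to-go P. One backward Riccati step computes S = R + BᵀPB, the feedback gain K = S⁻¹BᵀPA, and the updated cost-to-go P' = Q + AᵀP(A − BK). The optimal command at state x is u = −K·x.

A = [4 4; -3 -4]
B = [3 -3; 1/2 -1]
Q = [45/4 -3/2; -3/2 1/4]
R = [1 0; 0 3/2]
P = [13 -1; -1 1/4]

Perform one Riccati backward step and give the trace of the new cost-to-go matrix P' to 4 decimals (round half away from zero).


BᵀP = [38.5000 -2.8750; -38.0000 2.7500]
S = R + BᵀPB = [1 0; 0 3/2] + [114.0625 -112.6250; -112.6250 111.2500] = [115.0625 -112.6250; -112.6250 112.7500]
BᵀPA = [162.6250 165.5000; -160.2500 -163.0000]
K = S⁻¹·BᵀPA = [0.9962 1.0462; -0.4262 -0.4006]
A−BK = [-0.2672 -0.3405; -3.9243 -4.9237]
AᵀP(A−BK) = [3.9459 4.6598; 4.6598 5.5502]
P' = Q + AᵀP(A−BK) = [15.1959 3.1598; 3.1598 5.8002]
tr(P') = 20.9962

20.9962


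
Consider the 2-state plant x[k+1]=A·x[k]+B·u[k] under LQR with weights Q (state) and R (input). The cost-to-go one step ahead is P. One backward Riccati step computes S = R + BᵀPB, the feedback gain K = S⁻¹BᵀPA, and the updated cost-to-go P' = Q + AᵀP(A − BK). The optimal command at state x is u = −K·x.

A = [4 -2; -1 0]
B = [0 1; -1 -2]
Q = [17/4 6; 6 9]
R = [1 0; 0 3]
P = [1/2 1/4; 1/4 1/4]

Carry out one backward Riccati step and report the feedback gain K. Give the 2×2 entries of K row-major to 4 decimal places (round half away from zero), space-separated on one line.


-0.6232 0.4058 0.1159 -0.0290

BᵀP = [-0.2500 -0.2500; 0.0000 -0.2500]
S = R + BᵀPB = [1 0; 0 3] + [0.2500 0.2500; 0.2500 0.5000] = [1.2500 0.2500; 0.2500 3.5000]
BᵀPA = [-0.7500 0.5000; 0.2500 0.0000]
K = S⁻¹·BᵀPA = [-0.6232 0.4058; 0.1159 -0.0290]
A−BK = [3.8841 -1.9710; -1.3913 0.3478]
AᵀP(A−BK) = [5.7536 -3.1884; -3.1884 1.7971]
P' = Q + AᵀP(A−BK) = [10.0036 2.8116; 2.8116 10.7971]
tr(P') = 20.8007


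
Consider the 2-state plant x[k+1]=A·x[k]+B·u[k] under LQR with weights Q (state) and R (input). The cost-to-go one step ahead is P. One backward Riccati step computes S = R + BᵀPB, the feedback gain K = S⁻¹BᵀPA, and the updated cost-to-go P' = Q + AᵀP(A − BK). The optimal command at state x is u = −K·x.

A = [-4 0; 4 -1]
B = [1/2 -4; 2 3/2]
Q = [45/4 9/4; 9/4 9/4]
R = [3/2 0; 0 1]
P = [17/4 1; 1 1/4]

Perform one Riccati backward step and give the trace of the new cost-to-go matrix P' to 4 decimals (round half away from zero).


BᵀP = [4.1250 1.0000; -15.5000 -3.6250]
S = R + BᵀPB = [3/2 0; 0 1] + [4.0625 -15.0000; -15.0000 56.5625] = [5.5625 -15.0000; -15.0000 57.5625]
BᵀPA = [-12.5000 -1.0000; 47.5000 3.6250]
K = S⁻¹·BᵀPA = [-0.0739 -0.0335; 0.8059 0.0542]
A−BK = [-0.7393 0.2337; 2.9388 -1.0144]
AᵀP(A−BK) = [0.7945 0.0046; 0.0046 0.0199]
P' = Q + AᵀP(A−BK) = [12.0445 2.2546; 2.2546 2.2699]
tr(P') = 14.3143

14.3143


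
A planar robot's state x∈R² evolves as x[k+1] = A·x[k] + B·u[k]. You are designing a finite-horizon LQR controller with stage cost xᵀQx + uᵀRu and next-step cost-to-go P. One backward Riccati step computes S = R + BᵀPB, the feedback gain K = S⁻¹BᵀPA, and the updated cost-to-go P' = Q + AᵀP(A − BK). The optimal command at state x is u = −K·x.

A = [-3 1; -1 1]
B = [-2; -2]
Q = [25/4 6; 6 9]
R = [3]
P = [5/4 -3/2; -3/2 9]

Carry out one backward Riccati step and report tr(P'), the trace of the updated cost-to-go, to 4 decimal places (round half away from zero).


BᵀP = [0.5000 -15.0000]
S = R + BᵀPB = [3] + [29.0000] = [32.0000]
BᵀPA = [13.5000 -14.5000]
K = S⁻¹·BᵀPA = [0.4219 -0.4531]
A−BK = [-2.1563 0.0938; -0.1563 0.0938]
AᵀP(A−BK) = [5.5547 -0.6328; -0.6328 0.6797]
P' = Q + AᵀP(A−BK) = [11.8047 5.3672; 5.3672 9.6797]
tr(P') = 21.4844

21.4844


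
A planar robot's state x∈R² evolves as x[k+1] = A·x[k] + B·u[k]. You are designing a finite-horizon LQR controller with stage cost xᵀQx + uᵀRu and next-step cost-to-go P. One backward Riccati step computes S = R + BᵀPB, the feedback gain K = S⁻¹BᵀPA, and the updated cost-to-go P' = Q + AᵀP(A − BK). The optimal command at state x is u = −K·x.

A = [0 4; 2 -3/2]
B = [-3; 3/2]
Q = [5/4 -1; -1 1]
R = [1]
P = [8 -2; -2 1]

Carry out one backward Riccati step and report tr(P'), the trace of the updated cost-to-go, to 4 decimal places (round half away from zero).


5.5878

BᵀP = [-27.0000 7.5000]
S = R + BᵀPB = [1] + [92.2500] = [93.2500]
BᵀPA = [15.0000 -119.2500]
K = S⁻¹·BᵀPA = [0.1609 -1.2788]
A−BK = [0.4826 0.1635; 1.7587 0.4182]
AᵀP(A−BK) = [1.5871 0.1823; 0.1823 1.7507]
P' = Q + AᵀP(A−BK) = [2.8371 -0.8177; -0.8177 2.7507]
tr(P') = 5.5878


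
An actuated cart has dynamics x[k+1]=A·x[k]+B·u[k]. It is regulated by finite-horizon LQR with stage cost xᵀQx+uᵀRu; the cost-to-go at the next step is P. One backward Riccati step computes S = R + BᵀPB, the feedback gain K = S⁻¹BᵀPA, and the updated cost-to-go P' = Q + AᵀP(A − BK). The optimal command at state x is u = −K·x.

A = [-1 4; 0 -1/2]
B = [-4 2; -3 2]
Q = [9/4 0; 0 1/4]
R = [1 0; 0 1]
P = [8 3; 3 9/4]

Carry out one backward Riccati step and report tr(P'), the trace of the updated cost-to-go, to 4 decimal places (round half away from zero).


BᵀP = [-41.0000 -18.7500; 22.0000 10.5000]
S = R + BᵀPB = [1 0; 0 1] + [220.2500 -119.5000; -119.5000 65.0000] = [221.2500 -119.5000; -119.5000 66.0000]
BᵀPA = [41.0000 -154.6250; -22.0000 82.7500]
K = S⁻¹·BᵀPA = [0.2389 -0.9825; 0.0993 -0.5252]
A−BK = [-0.2428 1.1202; 0.5182 -2.3972]
AᵀP(A−BK) = [0.3879 -1.7704; -1.7704 8.0979]
P' = Q + AᵀP(A−BK) = [2.6379 -1.7704; -1.7704 8.3479]
tr(P') = 10.9858

10.9858


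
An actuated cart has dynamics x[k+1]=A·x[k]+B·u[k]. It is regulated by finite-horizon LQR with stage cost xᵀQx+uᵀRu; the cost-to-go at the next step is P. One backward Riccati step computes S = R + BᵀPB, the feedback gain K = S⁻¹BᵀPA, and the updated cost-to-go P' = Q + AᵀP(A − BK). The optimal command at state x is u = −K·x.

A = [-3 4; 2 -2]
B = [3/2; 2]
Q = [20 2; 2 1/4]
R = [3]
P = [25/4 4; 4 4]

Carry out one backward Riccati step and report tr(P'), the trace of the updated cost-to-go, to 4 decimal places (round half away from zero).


BᵀP = [17.3750 14.0000]
S = R + BᵀPB = [3] + [54.0625] = [57.0625]
BᵀPA = [-24.1250 41.5000]
K = S⁻¹·BᵀPA = [-0.4228 0.7273]
A−BK = [-2.3658 2.9091; 2.8456 -3.4545]
AᵀP(A−BK) = [14.0504 -17.4545; -17.4545 21.8182]
P' = Q + AᵀP(A−BK) = [34.0504 -15.4545; -15.4545 22.0682]
tr(P') = 56.1186

56.1186
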